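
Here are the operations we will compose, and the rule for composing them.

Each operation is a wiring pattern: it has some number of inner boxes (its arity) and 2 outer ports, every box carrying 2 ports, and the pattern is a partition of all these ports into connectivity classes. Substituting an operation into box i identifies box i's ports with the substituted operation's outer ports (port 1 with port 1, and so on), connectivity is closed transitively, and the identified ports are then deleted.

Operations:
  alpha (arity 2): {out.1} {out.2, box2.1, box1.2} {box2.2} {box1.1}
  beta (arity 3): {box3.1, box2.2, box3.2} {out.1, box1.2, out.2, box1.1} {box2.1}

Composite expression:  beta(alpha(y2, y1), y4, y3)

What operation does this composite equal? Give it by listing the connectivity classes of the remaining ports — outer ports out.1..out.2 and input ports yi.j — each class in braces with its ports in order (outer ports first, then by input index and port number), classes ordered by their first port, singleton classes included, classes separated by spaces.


{out.1, out.2, y1.1, y2.2} {y1.2} {y2.1} {y3.1, y3.2, y4.2} {y4.1}

Substituting into beta glues patterns; closure does the rest.
through alpha, on inputs (y2, y1): {out.1} {out.2, y1.1, y2.2} {y1.2} {y2.1} (out.j = stage outer ports)
through beta, on inputs (y2, y1, y4, y3): {out.1, out.2, y1.1, y2.2} {y1.2} {y2.1} {y3.1, y3.2, y4.2} {y4.1} (out.j = stage outer ports)


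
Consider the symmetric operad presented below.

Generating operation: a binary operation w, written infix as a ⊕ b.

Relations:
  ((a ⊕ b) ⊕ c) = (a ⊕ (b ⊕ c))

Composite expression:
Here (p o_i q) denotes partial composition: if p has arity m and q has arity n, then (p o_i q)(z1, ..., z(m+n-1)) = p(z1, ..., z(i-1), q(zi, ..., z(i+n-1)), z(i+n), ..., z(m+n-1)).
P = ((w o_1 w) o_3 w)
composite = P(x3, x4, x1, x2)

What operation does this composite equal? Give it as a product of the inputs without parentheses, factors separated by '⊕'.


x3 ⊕ x4 ⊕ x1 ⊕ x2

Under associativity of w, the answer is the x's in reading order.
(x3 ⊕ x4) unparenthesizes to x3 ⊕ x4
(x1 ⊕ x2) unparenthesizes to x1 ⊕ x2
((x3 ⊕ x4) ⊕ (x1 ⊕ x2)) unparenthesizes to x3 ⊕ x4 ⊕ x1 ⊕ x2


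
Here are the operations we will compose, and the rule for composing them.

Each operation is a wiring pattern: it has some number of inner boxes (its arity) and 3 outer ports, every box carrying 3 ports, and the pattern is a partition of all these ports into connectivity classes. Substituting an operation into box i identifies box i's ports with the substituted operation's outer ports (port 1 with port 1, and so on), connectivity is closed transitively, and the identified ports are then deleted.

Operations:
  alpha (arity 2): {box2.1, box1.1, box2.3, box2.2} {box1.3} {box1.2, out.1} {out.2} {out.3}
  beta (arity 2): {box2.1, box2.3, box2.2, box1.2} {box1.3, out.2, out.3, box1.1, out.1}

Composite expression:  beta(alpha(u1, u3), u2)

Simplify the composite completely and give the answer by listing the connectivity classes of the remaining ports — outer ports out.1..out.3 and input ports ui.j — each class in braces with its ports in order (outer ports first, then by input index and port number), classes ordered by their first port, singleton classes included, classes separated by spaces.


{out.1, out.2, out.3, u1.2} {u1.1, u3.1, u3.2, u3.3} {u1.3} {u2.1, u2.2, u2.3}

After gluing at beta, chains via deleted ports link the u-ports.
stage alpha: inputs (u1, u3), connectivity {out.1, u1.2} {out.2} {out.3} {u1.1, u3.1, u3.2, u3.3} {u1.3}, out.j its boundary
stage beta: inputs (u1, u3, u2), connectivity {out.1, out.2, out.3, u1.2} {u1.1, u3.1, u3.2, u3.3} {u1.3} {u2.1, u2.2, u2.3}, out.j its boundary


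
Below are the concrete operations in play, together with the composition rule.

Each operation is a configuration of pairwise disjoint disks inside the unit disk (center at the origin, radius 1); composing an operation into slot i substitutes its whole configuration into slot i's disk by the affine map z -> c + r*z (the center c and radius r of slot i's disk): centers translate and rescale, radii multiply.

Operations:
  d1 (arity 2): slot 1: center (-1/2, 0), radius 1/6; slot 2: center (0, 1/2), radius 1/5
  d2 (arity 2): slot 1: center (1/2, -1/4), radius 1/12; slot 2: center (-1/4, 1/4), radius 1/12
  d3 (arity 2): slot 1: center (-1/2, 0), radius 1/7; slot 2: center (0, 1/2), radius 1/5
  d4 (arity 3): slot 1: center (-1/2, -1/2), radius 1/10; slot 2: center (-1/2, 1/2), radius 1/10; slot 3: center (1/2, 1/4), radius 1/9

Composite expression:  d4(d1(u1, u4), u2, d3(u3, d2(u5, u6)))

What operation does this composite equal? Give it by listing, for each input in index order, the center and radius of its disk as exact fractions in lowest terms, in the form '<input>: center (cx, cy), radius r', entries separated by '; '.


Follow each u-input down from d4: c' goes to c + r*c', radius to r*r'.
input u1: composing its 2 substitution steps yields center (-11/20, -1/2), radius 1/60
input u4: composing its 2 substitution steps yields center (-1/2, -9/20), radius 1/50
input u2: composing its 1 substitution step yields center (-1/2, 1/2), radius 1/10
input u3: composing its 2 substitution steps yields center (4/9, 1/4), radius 1/63
input u5: composing its 3 substitution steps yields center (23/45, 3/10), radius 1/540
input u6: composing its 3 substitution steps yields center (89/180, 14/45), radius 1/540

u1: center (-11/20, -1/2), radius 1/60; u2: center (-1/2, 1/2), radius 1/10; u3: center (4/9, 1/4), radius 1/63; u4: center (-1/2, -9/20), radius 1/50; u5: center (23/45, 3/10), radius 1/540; u6: center (89/180, 14/45), radius 1/540


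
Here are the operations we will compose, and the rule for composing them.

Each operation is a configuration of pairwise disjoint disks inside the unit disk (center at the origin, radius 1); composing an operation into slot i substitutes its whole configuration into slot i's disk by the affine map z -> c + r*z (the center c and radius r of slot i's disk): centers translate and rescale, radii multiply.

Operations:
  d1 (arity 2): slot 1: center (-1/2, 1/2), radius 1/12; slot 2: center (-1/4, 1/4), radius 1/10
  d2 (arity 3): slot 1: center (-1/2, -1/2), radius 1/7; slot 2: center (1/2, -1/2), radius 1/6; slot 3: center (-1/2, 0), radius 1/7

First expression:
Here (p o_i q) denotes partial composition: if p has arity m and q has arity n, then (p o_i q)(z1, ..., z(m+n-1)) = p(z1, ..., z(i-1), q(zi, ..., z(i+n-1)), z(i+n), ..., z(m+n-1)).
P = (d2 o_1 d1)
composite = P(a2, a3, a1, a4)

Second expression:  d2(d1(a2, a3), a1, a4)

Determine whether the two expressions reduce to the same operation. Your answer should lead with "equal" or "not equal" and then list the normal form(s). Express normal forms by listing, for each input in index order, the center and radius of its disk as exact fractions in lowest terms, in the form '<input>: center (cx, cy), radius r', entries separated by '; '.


equal; the common form is a1: center (1/2, -1/2), radius 1/6; a2: center (-4/7, -3/7), radius 1/84; a3: center (-15/28, -13/28), radius 1/70; a4: center (-1/2, 0), radius 1/7

In normal form, the first expression is a1: center (1/2, -1/2), radius 1/6; a2: center (-4/7, -3/7), radius 1/84; a3: center (-15/28, -13/28), radius 1/70; a4: center (-1/2, 0), radius 1/7
In normal form, the second expression is a1: center (1/2, -1/2), radius 1/6; a2: center (-4/7, -3/7), radius 1/84; a3: center (-15/28, -13/28), radius 1/70; a4: center (-1/2, 0), radius 1/7
Both agree, so they are equal.


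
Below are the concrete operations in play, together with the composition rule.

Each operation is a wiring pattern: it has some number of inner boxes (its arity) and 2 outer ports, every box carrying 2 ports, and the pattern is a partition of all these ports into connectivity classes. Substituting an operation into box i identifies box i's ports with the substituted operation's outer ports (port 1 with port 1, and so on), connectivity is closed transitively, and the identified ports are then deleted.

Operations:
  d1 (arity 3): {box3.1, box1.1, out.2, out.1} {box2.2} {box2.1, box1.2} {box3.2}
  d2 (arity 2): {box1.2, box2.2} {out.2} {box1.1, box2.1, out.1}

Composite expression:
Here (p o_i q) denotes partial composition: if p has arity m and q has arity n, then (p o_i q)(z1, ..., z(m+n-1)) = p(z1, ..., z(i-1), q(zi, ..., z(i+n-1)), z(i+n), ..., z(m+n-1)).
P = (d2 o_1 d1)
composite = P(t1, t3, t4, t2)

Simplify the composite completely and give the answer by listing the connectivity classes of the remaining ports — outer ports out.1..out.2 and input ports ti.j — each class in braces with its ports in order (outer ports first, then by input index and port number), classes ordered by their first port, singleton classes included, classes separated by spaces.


Connectivity passes through glued d2-boundaries; trace each wire chain.
stage d1: inputs (t1, t3, t4), connectivity {out.1, out.2, t1.1, t4.1} {t1.2, t3.1} {t3.2} {t4.2}, out.j its boundary
stage d2: inputs (t1, t3, t4, t2), connectivity {out.1, t1.1, t2.1, t2.2, t4.1} {out.2} {t1.2, t3.1} {t3.2} {t4.2}, out.j its boundary

{out.1, t1.1, t2.1, t2.2, t4.1} {out.2} {t1.2, t3.1} {t3.2} {t4.2}


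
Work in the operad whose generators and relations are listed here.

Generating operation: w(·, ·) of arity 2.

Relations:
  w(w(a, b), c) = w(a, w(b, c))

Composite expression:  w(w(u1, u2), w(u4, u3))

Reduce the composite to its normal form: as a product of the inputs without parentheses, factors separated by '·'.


Key point: w is associative — brackets drop, the u-order remains.
w(u1, u2) unparenthesizes to u1 · u2
w(u4, u3) unparenthesizes to u4 · u3
w(w(u1, u2), w(u4, u3)) unparenthesizes to u1 · u2 · u4 · u3

u1 · u2 · u4 · u3


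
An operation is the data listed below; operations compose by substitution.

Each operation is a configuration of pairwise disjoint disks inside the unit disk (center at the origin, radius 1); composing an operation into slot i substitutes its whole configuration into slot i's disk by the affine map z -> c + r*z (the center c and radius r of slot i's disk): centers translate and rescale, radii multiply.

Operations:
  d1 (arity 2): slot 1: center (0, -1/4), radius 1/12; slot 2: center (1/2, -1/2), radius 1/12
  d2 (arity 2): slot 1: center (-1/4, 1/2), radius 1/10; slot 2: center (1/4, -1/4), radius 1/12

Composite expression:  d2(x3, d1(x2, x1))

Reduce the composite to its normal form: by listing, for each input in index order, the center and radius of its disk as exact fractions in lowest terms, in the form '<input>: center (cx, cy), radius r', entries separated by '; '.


x1: center (7/24, -7/24), radius 1/144; x2: center (1/4, -13/48), radius 1/144; x3: center (-1/4, 1/2), radius 1/10


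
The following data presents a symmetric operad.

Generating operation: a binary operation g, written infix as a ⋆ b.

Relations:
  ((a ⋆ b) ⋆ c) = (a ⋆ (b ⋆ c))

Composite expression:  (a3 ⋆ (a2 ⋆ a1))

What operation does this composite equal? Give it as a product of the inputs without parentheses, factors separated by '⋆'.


a3 ⋆ a2 ⋆ a1


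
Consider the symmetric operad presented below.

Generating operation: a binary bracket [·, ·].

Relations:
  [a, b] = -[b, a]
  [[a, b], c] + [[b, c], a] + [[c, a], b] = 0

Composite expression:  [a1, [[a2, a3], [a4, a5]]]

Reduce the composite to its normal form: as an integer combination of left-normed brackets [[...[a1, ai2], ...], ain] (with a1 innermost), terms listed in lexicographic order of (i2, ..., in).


Skip Jacobi rewriting: expand, keep a1-initial words, read off terms.
Composite bracket: [a1, [[a2, a3], [a4, a5]]]
Each bracket splits as ab - ba, giving 16 signed words (2^4 = 16).
Keep just the words that open with a1:
  from a1a2a3a4a5, sign +1: term +[[[[a1, a2], a3], a4], a5]
  from a1a2a3a5a4, sign -1: term -[[[[a1, a2], a3], a5], a4]
  from a1a3a2a4a5, sign -1: term -[[[[a1, a3], a2], a4], a5]
  from a1a3a2a5a4, sign +1: term +[[[[a1, a3], a2], a5], a4]
  from a1a4a5a2a3, sign -1: term -[[[[a1, a4], a5], a2], a3]
  from a1a4a5a3a2, sign +1: term +[[[[a1, a4], a5], a3], a2]
  from a1a5a4a2a3, sign +1: term +[[[[a1, a5], a4], a2], a3]
  from a1a5a4a3a2, sign -1: term -[[[[a1, a5], a4], a3], a2]

[[[[a1, a2], a3], a4], a5] - [[[[a1, a2], a3], a5], a4] - [[[[a1, a3], a2], a4], a5] + [[[[a1, a3], a2], a5], a4] - [[[[a1, a4], a5], a2], a3] + [[[[a1, a4], a5], a3], a2] + [[[[a1, a5], a4], a2], a3] - [[[[a1, a5], a4], a3], a2]


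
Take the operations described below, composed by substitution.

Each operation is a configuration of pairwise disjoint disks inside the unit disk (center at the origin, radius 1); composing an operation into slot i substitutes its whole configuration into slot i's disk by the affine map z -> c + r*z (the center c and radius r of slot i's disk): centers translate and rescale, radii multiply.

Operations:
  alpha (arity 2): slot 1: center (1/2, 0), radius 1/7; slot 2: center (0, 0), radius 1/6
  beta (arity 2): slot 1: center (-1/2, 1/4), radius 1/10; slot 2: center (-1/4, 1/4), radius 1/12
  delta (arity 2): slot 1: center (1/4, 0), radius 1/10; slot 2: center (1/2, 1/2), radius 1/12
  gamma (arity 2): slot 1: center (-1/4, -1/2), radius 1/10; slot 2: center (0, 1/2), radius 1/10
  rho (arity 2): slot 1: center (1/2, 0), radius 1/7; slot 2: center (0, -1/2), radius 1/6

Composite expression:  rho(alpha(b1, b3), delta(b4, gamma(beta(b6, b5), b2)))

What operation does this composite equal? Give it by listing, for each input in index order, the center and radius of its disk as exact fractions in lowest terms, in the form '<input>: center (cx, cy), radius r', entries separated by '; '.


b1: center (4/7, 0), radius 1/49; b2: center (1/12, -59/144), radius 1/720; b3: center (1/2, 0), radius 1/42; b4: center (1/24, -1/2), radius 1/60; b5: center (229/2880, -1219/2880), radius 1/8640; b6: center (19/240, -1219/2880), radius 1/7200

Each b-disk chains the slot maps above it in rho; radii multiply.
input b1: applying the 2 nested substitutions gives center (4/7, 0), radius 1/49
input b3: applying the 2 nested substitutions gives center (1/2, 0), radius 1/42
input b4: applying the 2 nested substitutions gives center (1/24, -1/2), radius 1/60
input b6: applying the 4 nested substitutions gives center (19/240, -1219/2880), radius 1/7200
input b5: applying the 4 nested substitutions gives center (229/2880, -1219/2880), radius 1/8640
input b2: applying the 3 nested substitutions gives center (1/12, -59/144), radius 1/720


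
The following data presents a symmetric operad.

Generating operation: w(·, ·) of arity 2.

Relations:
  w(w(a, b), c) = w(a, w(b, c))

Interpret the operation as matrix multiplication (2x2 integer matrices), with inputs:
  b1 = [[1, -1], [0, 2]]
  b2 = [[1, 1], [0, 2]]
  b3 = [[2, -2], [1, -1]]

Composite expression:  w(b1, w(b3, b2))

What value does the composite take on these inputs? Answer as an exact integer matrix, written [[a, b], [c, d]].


[[1, -1], [2, -2]]

w(b3, b2) = [[2, -2], [1, -1]]
w(b1, w(b3, b2)) = [[1, -1], [2, -2]]


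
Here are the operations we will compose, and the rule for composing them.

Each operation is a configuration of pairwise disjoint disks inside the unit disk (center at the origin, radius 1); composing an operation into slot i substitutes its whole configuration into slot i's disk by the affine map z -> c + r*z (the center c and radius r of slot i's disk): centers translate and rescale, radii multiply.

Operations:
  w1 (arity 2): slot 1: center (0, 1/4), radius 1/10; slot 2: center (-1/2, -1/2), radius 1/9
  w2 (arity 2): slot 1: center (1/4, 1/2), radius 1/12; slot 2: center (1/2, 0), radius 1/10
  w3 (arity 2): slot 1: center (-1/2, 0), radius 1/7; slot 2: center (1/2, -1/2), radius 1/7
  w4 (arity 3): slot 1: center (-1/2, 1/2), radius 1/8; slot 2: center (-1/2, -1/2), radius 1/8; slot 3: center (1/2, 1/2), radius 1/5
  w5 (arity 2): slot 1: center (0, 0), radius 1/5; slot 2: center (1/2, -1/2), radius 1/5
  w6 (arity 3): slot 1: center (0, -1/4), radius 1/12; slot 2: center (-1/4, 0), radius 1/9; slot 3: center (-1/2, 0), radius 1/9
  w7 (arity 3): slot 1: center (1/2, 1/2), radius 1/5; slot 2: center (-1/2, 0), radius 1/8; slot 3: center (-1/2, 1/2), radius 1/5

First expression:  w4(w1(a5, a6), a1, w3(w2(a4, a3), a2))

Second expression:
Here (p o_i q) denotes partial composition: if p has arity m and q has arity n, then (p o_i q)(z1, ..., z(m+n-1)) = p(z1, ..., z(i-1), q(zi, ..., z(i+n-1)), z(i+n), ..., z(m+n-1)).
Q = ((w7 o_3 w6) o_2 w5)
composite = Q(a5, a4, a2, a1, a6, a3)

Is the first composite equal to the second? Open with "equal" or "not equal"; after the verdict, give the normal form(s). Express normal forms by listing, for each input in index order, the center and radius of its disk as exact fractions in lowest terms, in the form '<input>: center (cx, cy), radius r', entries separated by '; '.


not equal; the first gives a1: center (-1/2, -1/2), radius 1/8; a2: center (3/5, 2/5), radius 1/35; a3: center (29/70, 1/2), radius 1/350; a4: center (57/140, 18/35), radius 1/420; a5: center (-1/2, 17/32), radius 1/80; a6: center (-9/16, 7/16), radius 1/72 and the second a1: center (-1/2, 9/20), radius 1/60; a2: center (-7/16, -1/16), radius 1/40; a3: center (-3/5, 1/2), radius 1/45; a4: center (-1/2, 0), radius 1/40; a5: center (1/2, 1/2), radius 1/5; a6: center (-11/20, 1/2), radius 1/45

Reducing the first expression gives a1: center (-1/2, -1/2), radius 1/8; a2: center (3/5, 2/5), radius 1/35; a3: center (29/70, 1/2), radius 1/350; a4: center (57/140, 18/35), radius 1/420; a5: center (-1/2, 17/32), radius 1/80; a6: center (-9/16, 7/16), radius 1/72
Reducing the second expression gives a1: center (-1/2, 9/20), radius 1/60; a2: center (-7/16, -1/16), radius 1/40; a3: center (-3/5, 1/2), radius 1/45; a4: center (-1/2, 0), radius 1/40; a5: center (1/2, 1/2), radius 1/5; a6: center (-11/20, 1/2), radius 1/45
Distinct normal forms: not equal.


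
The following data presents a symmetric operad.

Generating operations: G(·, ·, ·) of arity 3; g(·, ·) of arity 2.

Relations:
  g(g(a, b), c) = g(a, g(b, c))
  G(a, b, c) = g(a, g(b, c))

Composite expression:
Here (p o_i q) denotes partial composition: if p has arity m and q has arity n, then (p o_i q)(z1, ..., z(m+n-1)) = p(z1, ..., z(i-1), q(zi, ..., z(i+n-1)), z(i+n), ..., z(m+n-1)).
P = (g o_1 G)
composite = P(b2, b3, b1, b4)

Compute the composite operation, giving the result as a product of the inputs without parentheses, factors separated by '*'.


b2 * b3 * b1 * b4

Every regrouping of g is equal, so read the b-inputs in written order.
G(b2, b3, b1) unparenthesizes to b2 * b3 * b1
g(G(b2, b3, b1), b4) unparenthesizes to b2 * b3 * b1 * b4


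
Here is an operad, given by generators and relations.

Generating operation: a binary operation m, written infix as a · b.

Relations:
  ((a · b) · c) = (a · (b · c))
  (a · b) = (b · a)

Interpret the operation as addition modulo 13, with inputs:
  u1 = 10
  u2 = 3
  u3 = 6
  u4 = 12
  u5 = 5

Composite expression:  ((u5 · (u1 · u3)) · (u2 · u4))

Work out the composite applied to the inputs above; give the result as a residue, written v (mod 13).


(u1 · u3) = 3
(u5 · (u1 · u3)) = 8
(u2 · u4) = 2
((u5 · (u1 · u3)) · (u2 · u4)) = 10

10 (mod 13)


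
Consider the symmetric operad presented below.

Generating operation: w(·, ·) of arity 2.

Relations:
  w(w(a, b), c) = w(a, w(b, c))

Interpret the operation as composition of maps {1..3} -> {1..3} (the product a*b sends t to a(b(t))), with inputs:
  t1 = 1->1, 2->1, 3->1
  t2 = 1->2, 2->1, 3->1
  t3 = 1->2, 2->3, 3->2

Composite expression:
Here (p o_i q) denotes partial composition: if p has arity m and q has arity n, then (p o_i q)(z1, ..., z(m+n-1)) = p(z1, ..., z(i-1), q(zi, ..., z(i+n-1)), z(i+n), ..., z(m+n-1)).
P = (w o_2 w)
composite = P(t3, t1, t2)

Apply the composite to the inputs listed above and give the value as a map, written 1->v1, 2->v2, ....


1->2, 2->2, 3->2

w(t1, t2) = 1->1, 2->1, 3->1
w(t3, w(t1, t2)) = 1->2, 2->2, 3->2


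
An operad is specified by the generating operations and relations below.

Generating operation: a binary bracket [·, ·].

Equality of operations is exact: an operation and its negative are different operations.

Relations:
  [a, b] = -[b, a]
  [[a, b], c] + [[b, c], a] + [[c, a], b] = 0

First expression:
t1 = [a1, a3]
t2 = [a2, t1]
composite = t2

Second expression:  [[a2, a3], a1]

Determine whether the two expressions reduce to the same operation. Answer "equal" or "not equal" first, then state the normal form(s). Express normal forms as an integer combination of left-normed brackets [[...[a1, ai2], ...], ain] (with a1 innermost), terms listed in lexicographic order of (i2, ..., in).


Reducing the first expression gives -[[a1, a3], a2]
Reducing the second expression gives -[[a1, a2], a3] + [[a1, a3], a2]
No match — not equal.

not equal — first -[[a1, a3], a2], second -[[a1, a2], a3] + [[a1, a3], a2]


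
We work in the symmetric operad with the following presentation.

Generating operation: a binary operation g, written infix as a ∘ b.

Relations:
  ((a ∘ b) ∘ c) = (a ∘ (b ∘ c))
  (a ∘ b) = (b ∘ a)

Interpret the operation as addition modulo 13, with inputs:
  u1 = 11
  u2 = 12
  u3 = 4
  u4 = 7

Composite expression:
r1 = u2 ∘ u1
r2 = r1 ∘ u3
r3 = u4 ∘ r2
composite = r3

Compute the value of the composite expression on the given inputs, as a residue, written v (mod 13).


(u2 ∘ u1) = 10
((u2 ∘ u1) ∘ u3) = 1
(u4 ∘ ((u2 ∘ u1) ∘ u3)) = 8

8 (mod 13)


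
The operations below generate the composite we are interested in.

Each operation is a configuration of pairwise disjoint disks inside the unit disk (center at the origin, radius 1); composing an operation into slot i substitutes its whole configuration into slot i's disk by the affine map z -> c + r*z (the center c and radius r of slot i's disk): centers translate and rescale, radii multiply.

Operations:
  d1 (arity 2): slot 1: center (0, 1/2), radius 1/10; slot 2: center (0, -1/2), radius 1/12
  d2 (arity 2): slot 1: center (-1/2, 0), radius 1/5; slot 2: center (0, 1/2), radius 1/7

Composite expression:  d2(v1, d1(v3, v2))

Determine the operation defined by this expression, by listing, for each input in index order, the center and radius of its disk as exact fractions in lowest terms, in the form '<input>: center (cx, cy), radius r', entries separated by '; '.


v1: center (-1/2, 0), radius 1/5; v2: center (0, 3/7), radius 1/84; v3: center (0, 4/7), radius 1/70

Follow each v-input down from d2: c' goes to c + r*c', radius to r*r'.
input v1: composing its 1 substitution step yields center (-1/2, 0), radius 1/5
input v3: composing its 2 substitution steps yields center (0, 4/7), radius 1/70
input v2: composing its 2 substitution steps yields center (0, 3/7), radius 1/84


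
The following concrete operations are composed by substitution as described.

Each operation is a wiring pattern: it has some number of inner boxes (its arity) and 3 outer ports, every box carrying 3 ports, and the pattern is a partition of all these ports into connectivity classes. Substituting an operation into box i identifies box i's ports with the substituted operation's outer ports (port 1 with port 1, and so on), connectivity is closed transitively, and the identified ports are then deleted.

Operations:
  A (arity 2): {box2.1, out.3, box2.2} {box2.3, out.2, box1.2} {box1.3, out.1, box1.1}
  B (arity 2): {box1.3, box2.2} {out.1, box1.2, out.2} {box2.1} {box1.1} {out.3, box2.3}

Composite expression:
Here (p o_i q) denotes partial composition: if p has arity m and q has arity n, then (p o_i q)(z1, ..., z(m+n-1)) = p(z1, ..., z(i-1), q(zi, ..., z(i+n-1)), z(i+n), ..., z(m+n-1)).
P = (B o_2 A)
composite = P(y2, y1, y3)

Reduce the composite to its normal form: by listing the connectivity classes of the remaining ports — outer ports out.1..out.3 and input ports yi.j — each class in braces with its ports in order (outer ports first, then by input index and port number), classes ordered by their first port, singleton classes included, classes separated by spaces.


{out.1, out.2, y2.2} {out.3, y3.1, y3.2} {y1.1, y1.3} {y1.2, y2.3, y3.3} {y2.1}

Two ports join when wires chain via B-identified ports.
composing A on (y1, y3), with out.j its own outer ports: {out.1, y1.1, y1.3} {out.2, y1.2, y3.3} {out.3, y3.1, y3.2}
composing B on (y2, y1, y3), with out.j its own outer ports: {out.1, out.2, y2.2} {out.3, y3.1, y3.2} {y1.1, y1.3} {y1.2, y2.3, y3.3} {y2.1}


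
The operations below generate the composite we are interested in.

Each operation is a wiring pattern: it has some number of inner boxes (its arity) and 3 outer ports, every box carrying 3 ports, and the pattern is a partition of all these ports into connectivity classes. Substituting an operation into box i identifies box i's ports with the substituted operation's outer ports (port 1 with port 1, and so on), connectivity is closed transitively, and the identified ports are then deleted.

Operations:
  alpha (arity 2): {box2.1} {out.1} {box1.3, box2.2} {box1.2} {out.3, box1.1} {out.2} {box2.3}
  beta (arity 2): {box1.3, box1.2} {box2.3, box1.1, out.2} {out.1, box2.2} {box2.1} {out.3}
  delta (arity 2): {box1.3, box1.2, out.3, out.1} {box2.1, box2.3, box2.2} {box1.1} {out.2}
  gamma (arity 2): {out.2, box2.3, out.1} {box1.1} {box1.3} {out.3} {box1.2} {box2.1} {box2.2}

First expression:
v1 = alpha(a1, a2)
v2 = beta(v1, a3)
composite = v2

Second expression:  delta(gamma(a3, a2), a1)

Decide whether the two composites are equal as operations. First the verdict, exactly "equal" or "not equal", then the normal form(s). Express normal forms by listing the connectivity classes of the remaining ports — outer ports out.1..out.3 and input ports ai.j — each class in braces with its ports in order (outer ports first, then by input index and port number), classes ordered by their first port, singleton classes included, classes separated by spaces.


not equal: they reduce to {out.1, a3.2} {out.2, a3.3} {out.3} {a1.1} {a1.2} {a1.3, a2.2} {a2.1} {a2.3} {a3.1} and {out.1, out.3, a2.3} {out.2} {a1.1, a1.2, a1.3} {a2.1} {a2.2} {a3.1} {a3.2} {a3.3}

The first expression reduces to {out.1, a3.2} {out.2, a3.3} {out.3} {a1.1} {a1.2} {a1.3, a2.2} {a2.1} {a2.3} {a3.1}
The second expression reduces to {out.1, out.3, a2.3} {out.2} {a1.1, a1.2, a1.3} {a2.1} {a2.2} {a3.1} {a3.2} {a3.3}
Different reductions; not equal.


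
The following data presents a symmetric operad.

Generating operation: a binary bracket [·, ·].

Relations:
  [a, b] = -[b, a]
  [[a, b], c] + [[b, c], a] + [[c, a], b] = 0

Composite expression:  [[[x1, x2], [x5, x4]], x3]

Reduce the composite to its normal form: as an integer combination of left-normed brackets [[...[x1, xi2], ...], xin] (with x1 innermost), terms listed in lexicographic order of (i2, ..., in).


A multilinear Lie element is pinned by x1-initial words (x1 innermost).
Composite bracket: [[[x1, x2], [x5, x4]], x3]
Expanding via [a, b] = ab - ba: 16 signed words (2^4 = 16).
Coefficients come from the x1-initial words:
  the word x1x2x4x5x3 carries sign -1 and contributes -[[[[x1, x2], x4], x5], x3]
  the word x1x2x5x4x3 carries sign +1 and contributes +[[[[x1, x2], x5], x4], x3]

-[[[[x1, x2], x4], x5], x3] + [[[[x1, x2], x5], x4], x3]


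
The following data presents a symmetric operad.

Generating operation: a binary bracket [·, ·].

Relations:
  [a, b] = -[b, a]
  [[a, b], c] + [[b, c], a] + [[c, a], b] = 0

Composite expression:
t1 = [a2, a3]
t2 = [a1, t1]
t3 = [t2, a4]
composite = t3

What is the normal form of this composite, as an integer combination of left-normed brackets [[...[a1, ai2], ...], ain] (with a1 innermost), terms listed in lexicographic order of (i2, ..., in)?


[[[a1, a2], a3], a4] - [[[a1, a3], a2], a4]

Expand each bracket as ab - ba; the a1-initial words give the coefficients.
Composite bracket: [[a1, [a2, a3]], a4]
Expanding via [a, b] = ab - ba: 8 signed words (2^3 = 8).
Coefficients come from the a1-initial words:
  the word a1a2a3a4 carries sign +1 and contributes +[[[a1, a2], a3], a4]
  the word a1a3a2a4 carries sign -1 and contributes -[[[a1, a3], a2], a4]


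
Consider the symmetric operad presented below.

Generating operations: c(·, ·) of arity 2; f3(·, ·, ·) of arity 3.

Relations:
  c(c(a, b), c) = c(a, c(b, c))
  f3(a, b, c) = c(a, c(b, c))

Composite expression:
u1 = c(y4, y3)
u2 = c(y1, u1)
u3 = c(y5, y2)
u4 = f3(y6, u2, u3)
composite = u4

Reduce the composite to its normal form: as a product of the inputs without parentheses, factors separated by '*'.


y6 * y1 * y4 * y3 * y5 * y2

All parenthesizations of f3 agree; list the y-inputs left to right.
c(y4, y3) reduces to y4 * y3
c(y1, c(y4, y3)) reduces to y1 * y4 * y3
c(y5, y2) reduces to y5 * y2
f3(y6, c(y1, c(y4, y3)), c(y5, y2)) reduces to y6 * y1 * y4 * y3 * y5 * y2


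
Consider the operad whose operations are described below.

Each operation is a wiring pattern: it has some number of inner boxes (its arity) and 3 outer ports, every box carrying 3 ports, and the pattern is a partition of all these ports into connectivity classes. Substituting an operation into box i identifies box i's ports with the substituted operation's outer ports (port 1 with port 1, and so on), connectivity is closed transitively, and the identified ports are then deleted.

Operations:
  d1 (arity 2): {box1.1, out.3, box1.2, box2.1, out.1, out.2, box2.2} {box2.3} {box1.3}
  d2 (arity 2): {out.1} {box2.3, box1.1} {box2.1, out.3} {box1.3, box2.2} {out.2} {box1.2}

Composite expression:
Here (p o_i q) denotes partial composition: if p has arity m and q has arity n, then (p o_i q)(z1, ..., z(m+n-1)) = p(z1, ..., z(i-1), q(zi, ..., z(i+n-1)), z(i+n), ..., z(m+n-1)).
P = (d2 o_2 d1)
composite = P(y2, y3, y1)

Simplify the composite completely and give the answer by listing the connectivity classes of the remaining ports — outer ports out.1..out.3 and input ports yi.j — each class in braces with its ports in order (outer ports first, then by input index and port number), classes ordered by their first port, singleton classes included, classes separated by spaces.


{out.1} {out.2} {out.3, y1.1, y1.2, y2.1, y2.3, y3.1, y3.2} {y1.3} {y2.2} {y3.3}

Connectivity passes through glued d2-boundaries; trace each wire chain.
the subtree at d1 composes to {out.1, out.2, out.3, y1.1, y1.2, y3.1, y3.2} {y1.3} {y3.3} on (y3, y1); out.j = own outer ports
the subtree at d2 composes to {out.1} {out.2} {out.3, y1.1, y1.2, y2.1, y2.3, y3.1, y3.2} {y1.3} {y2.2} {y3.3} on (y2, y3, y1); out.j = own outer ports


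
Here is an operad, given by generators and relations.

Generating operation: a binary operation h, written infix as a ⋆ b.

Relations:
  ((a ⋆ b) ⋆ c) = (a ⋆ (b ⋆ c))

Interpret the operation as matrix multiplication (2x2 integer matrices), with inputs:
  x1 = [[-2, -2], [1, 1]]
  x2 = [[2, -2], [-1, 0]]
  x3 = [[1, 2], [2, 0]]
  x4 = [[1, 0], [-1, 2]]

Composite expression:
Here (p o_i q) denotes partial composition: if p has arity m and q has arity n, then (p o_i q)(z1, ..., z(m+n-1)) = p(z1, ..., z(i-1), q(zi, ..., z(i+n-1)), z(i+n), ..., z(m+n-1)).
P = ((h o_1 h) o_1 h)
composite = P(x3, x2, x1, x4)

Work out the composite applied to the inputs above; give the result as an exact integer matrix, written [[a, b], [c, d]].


(x3 ⋆ x2) = [[0, -2], [4, -4]]
((x3 ⋆ x2) ⋆ x1) = [[-2, -2], [-12, -12]]
(((x3 ⋆ x2) ⋆ x1) ⋆ x4) = [[0, -4], [0, -24]]

[[0, -4], [0, -24]]


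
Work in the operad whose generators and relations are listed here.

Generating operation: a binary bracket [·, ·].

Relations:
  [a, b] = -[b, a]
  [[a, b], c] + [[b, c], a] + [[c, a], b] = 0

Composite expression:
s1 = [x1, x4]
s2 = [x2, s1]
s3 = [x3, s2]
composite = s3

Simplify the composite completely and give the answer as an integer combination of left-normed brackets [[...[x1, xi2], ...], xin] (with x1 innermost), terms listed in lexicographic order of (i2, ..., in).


[[[x1, x4], x2], x3]

Skip Jacobi rewriting: expand, keep x1-initial words, read off terms.
Composite bracket: [x3, [x2, [x1, x4]]]
Each bracket splits as ab - ba, giving 8 signed words (2^3 = 8).
Only words starting with x1 matter:
  the word x1x4x2x3 carries sign +1 and contributes +[[[x1, x4], x2], x3]


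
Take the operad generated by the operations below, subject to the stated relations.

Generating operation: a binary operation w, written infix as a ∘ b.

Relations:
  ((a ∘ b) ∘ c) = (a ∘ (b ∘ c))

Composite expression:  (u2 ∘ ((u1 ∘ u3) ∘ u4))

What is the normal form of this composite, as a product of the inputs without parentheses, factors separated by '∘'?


The w-tree's shape is irrelevant; the u-reading-order decides.
(u1 ∘ u3) flattens to u1 ∘ u3
((u1 ∘ u3) ∘ u4) flattens to u1 ∘ u3 ∘ u4
(u2 ∘ ((u1 ∘ u3) ∘ u4)) flattens to u2 ∘ u1 ∘ u3 ∘ u4

u2 ∘ u1 ∘ u3 ∘ u4


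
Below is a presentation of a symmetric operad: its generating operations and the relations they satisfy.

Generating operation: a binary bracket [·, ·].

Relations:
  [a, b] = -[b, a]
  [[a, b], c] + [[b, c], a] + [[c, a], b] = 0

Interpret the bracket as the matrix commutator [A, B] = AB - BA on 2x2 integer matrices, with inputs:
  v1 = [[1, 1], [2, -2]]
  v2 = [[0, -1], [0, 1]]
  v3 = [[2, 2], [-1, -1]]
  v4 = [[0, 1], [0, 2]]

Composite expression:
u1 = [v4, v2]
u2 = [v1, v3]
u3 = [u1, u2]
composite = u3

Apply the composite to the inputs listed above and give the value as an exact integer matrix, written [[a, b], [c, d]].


[v4, v2] = [[0, 3], [0, 0]]
[v1, v3] = [[-5, 3], [9, 5]]
[[v4, v2], [v1, v3]] = [[27, 30], [0, -27]]

[[27, 30], [0, -27]]


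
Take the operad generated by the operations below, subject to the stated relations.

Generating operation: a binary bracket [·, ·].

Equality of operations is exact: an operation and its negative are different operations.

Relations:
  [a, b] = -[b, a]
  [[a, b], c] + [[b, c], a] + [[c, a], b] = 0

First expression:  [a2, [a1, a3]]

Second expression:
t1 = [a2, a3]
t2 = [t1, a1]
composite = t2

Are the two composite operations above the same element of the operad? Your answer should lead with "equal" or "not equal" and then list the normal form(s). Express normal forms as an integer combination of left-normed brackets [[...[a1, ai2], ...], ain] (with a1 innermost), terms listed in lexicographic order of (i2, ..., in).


Reducing the first expression gives -[[a1, a3], a2]
Reducing the second expression gives -[[a1, a2], a3] + [[a1, a3], a2]
No match — not equal.

not equal — first -[[a1, a3], a2], second -[[a1, a2], a3] + [[a1, a3], a2]


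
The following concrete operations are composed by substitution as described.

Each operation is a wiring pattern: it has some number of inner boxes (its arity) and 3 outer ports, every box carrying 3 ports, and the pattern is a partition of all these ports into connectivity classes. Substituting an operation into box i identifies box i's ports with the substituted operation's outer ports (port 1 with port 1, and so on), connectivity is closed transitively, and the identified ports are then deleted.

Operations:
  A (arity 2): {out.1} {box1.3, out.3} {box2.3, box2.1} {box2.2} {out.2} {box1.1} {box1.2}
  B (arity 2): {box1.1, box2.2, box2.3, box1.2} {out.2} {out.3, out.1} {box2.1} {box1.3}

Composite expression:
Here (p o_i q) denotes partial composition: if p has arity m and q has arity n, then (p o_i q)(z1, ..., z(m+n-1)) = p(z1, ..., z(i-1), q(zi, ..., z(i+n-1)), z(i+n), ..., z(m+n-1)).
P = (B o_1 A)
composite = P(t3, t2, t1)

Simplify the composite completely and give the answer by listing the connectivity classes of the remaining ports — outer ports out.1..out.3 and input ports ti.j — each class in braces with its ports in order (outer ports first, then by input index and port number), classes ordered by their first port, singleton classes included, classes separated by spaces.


Treat the ports identified at B as solder joints: merge, then drop.
through A, on inputs (t3, t2): {out.1} {out.2} {out.3, t3.3} {t2.1, t2.3} {t2.2} {t3.1} {t3.2} (out.j = stage outer ports)
through B, on inputs (t3, t2, t1): {out.1, out.3} {out.2} {t1.1} {t1.2, t1.3} {t2.1, t2.3} {t2.2} {t3.1} {t3.2} {t3.3} (out.j = stage outer ports)

{out.1, out.3} {out.2} {t1.1} {t1.2, t1.3} {t2.1, t2.3} {t2.2} {t3.1} {t3.2} {t3.3}


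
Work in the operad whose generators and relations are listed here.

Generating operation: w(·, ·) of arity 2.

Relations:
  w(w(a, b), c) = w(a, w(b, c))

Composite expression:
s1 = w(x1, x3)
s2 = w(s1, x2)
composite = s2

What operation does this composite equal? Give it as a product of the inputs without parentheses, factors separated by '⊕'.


Every regrouping of w is equal, so read the x-inputs in written order.
w(x1, x3) flattens to x1 ⊕ x3
w(w(x1, x3), x2) flattens to x1 ⊕ x3 ⊕ x2

x1 ⊕ x3 ⊕ x2


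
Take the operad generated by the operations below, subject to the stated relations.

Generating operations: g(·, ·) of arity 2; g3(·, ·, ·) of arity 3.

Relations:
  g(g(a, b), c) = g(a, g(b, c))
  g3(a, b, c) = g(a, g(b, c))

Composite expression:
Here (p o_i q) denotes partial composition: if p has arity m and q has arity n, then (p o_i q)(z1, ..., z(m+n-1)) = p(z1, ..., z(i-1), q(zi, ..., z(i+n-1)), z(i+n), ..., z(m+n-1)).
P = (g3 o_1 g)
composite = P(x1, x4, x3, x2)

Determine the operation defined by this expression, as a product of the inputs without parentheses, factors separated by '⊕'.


All parenthesizations of g3 agree; list the x-inputs left to right.
g(x1, x4) linearizes to x1 ⊕ x4
g3(g(x1, x4), x3, x2) linearizes to x1 ⊕ x4 ⊕ x3 ⊕ x2

x1 ⊕ x4 ⊕ x3 ⊕ x2


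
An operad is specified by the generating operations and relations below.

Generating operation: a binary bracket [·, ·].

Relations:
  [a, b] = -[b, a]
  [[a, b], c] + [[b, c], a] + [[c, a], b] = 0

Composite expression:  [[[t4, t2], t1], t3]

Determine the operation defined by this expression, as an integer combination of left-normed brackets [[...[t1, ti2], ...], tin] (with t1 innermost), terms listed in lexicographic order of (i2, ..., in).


[[[t1, t2], t4], t3] - [[[t1, t4], t2], t3]


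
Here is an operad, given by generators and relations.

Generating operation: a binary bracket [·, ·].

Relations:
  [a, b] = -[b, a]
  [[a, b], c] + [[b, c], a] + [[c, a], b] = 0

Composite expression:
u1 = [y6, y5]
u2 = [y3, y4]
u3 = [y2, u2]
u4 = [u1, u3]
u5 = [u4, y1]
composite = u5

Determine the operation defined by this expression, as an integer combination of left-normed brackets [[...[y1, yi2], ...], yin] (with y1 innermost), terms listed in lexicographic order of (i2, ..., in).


Skip Jacobi rewriting: expand, keep y1-initial words, read off terms.
Composite bracket: [[[y6, y5], [y2, [y3, y4]]], y1]
Full expansion: 32 signed words from ab - ba (2^5 = 32).
Words beginning with y1 determine it all:
  from y1y2y3y4y5y6, sign -1: term -[[[[[y1, y2], y3], y4], y5], y6]
  from y1y2y3y4y6y5, sign +1: term +[[[[[y1, y2], y3], y4], y6], y5]
  from y1y2y4y3y5y6, sign +1: term +[[[[[y1, y2], y4], y3], y5], y6]
  from y1y2y4y3y6y5, sign -1: term -[[[[[y1, y2], y4], y3], y6], y5]
  from y1y3y4y2y5y6, sign +1: term +[[[[[y1, y3], y4], y2], y5], y6]
  from y1y3y4y2y6y5, sign -1: term -[[[[[y1, y3], y4], y2], y6], y5]
  from y1y4y3y2y5y6, sign -1: term -[[[[[y1, y4], y3], y2], y5], y6]
  from y1y4y3y2y6y5, sign +1: term +[[[[[y1, y4], y3], y2], y6], y5]
  from y1y5y6y2y3y4, sign +1: term +[[[[[y1, y5], y6], y2], y3], y4]
  from y1y5y6y2y4y3, sign -1: term -[[[[[y1, y5], y6], y2], y4], y3]
  from y1y5y6y3y4y2, sign -1: term -[[[[[y1, y5], y6], y3], y4], y2]
  from y1y5y6y4y3y2, sign +1: term +[[[[[y1, y5], y6], y4], y3], y2]
  from y1y6y5y2y3y4, sign -1: term -[[[[[y1, y6], y5], y2], y3], y4]
  from y1y6y5y2y4y3, sign +1: term +[[[[[y1, y6], y5], y2], y4], y3]
  from y1y6y5y3y4y2, sign +1: term +[[[[[y1, y6], y5], y3], y4], y2]
  from y1y6y5y4y3y2, sign -1: term -[[[[[y1, y6], y5], y4], y3], y2]

-[[[[[y1, y2], y3], y4], y5], y6] + [[[[[y1, y2], y3], y4], y6], y5] + [[[[[y1, y2], y4], y3], y5], y6] - [[[[[y1, y2], y4], y3], y6], y5] + [[[[[y1, y3], y4], y2], y5], y6] - [[[[[y1, y3], y4], y2], y6], y5] - [[[[[y1, y4], y3], y2], y5], y6] + [[[[[y1, y4], y3], y2], y6], y5] + [[[[[y1, y5], y6], y2], y3], y4] - [[[[[y1, y5], y6], y2], y4], y3] - [[[[[y1, y5], y6], y3], y4], y2] + [[[[[y1, y5], y6], y4], y3], y2] - [[[[[y1, y6], y5], y2], y3], y4] + [[[[[y1, y6], y5], y2], y4], y3] + [[[[[y1, y6], y5], y3], y4], y2] - [[[[[y1, y6], y5], y4], y3], y2]
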